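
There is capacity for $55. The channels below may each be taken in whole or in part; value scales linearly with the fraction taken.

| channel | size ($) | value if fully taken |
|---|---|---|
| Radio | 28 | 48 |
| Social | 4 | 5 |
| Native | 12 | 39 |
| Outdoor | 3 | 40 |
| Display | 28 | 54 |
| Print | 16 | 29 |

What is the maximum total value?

154.75

Rank by value-to-size ratio: Outdoor 40/3≈13.3, Native 39/12≈3.25, Display 54/28≈1.93, Print 29/16≈1.81, Radio 48/28≈1.71, Social 5/4≈1.25.
Outdoor: take in full, 3 $ for value 40 ; 52 left.
All 12 $ of Native fit (value 39) ; 40 remain.
All 28 $ of Display fit (value 54) ; 12 remain.
Only 12 $ remain; take 12/16 of Print for value 29×12/16 = 21.75.
Total value = 154.75.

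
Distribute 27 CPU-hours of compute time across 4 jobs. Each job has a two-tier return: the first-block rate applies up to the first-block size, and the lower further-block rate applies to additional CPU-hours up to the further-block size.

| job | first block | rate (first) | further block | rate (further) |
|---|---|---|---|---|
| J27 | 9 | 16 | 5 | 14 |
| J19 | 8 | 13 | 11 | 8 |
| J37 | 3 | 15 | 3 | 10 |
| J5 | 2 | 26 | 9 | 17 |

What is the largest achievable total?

450

Order all 8 blocks by rate: J5/first 26 > J5/second 17 > J27/first 16 > J37/first 15 > J27/second 14 > J19/first 13 > J37/second 10 > J19/second 8.
Fill J5 first block (2 at 26) → 25 left.
J5 second at 17: fill all 9 → 16 left.
J27/first (16): +9 → 7 left.
J37/first (15): +3 → 4 left.
4 remain; put them into J27 second at 14.
Total = 26×2 + 17×9 + 16×9 + 15×3 + 14×4 = 450.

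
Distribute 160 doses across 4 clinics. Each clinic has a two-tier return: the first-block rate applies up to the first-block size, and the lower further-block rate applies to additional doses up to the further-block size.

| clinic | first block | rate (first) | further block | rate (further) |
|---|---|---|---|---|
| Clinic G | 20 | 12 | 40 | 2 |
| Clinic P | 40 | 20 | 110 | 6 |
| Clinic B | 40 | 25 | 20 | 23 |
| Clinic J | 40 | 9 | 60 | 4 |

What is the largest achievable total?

Rank every tier by rate: Clinic B/first 25 > Clinic B/second 23 > Clinic P/first 20 > Clinic G/first 12 > Clinic J/first 9 > Clinic P/second 6 > Clinic J/second 4 > Clinic G/second 2.
Clinic B/first (25): +40 ; 120 left.
Clinic B second at 23: fill all 20 ; 100 left.
Clinic P first at 20: fill all 40 ; 60 left.
Clinic G/first (12): +20 ; 40 left.
Clinic J first at 9: fill all 40 ; 0 left.
Total = 25×40 + 23×20 + 20×40 + 12×20 + 9×40 = 2860.

2860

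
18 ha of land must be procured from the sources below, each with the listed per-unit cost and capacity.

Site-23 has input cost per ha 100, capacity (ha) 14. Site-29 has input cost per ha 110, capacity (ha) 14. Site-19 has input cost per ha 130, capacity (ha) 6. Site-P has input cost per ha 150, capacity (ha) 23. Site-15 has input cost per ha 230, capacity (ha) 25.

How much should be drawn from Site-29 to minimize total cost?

Fill from the cheapest source first.
Take 14 from Site-23 at 100 → need 4 more.
Site-29 (110): take the remaining 4 → done.
Site-19, Site-P, Site-15: unused.

4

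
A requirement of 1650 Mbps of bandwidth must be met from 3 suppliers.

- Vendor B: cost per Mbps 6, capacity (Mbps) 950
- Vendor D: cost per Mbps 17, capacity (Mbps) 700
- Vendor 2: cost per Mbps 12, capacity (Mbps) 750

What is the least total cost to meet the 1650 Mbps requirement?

Cheapest first:
Vendor B at 6: take all 950 Mbps ; 700 still needed.
Vendor 2 at 12: take 700 of its 750 ; requirement met.
Vendor D: unused.
Cost = 950×6 + 700×12 = 14100.

14100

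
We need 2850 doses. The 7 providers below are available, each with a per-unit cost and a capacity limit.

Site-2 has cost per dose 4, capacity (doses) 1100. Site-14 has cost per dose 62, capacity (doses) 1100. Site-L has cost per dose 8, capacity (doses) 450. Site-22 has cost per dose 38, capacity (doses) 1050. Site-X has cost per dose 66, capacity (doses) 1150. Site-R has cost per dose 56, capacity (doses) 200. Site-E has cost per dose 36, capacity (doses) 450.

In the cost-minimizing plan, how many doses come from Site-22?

Use providers in increasing cost order.
Take 1100 from Site-2 at 4 ; need 1750 more.
Site-L (8): use full 450 ; 1300 doses to go.
Site-E at 36: take all 450 doses ; 850 still needed.
Site-22 at 38: take 850 of its 1050 ; requirement met.
Site-R, Site-14, Site-X: unused.

850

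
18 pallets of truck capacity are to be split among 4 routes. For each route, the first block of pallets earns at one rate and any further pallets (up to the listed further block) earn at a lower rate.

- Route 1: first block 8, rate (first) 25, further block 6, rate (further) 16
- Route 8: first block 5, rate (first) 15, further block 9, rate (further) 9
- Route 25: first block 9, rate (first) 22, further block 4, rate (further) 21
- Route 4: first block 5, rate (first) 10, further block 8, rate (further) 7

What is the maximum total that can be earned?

Treat each block as its own option and order by rate: Route 1/first 25 > Route 25/first 22 > Route 25/second 21 > Route 1/second 16 > Route 8/first 15 > Route 4/first 10 > Route 8/second 9 > Route 4/second 7.
Fill Route 1 first block (8 at 25) — 10 left.
Route 25 first at 22: fill all 9 — 1 left.
Route 25/second: +1 of 4 at 21; pool empty.
Total = 25×8 + 22×9 + 21×1 = 419.

419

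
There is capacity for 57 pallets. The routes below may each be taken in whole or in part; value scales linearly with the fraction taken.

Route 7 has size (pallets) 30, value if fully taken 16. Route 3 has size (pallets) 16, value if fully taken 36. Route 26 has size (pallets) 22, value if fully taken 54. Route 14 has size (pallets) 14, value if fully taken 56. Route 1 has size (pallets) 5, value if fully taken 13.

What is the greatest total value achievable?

Rank by value-to-size ratio: Route 14 56/14≈4, Route 1 13/5≈2.6, Route 26 54/22≈2.45, Route 3 36/16≈2.25, Route 7 16/30≈0.533.
Take all of Route 14 (14 pallets, value 56) ; 43 pallets left.
All 5 pallets of Route 1 fit (value 13) ; 38 remain.
Route 26: take in full, 22 pallets for value 54 ; 16 left.
Take all of Route 3 (16 pallets, value 36) ; 0 pallets left.
Total value = 159.

159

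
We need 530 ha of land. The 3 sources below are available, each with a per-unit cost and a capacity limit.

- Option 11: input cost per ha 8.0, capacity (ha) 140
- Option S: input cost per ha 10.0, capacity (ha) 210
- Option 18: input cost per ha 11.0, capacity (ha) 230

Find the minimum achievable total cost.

5200

Use sources in increasing cost order.
Option 11 (8.0): use full 140 ; 390 ha to go.
Option S at 10.0: take all 210 ha ; 180 still needed.
Option 18 (11.0): take the remaining 180 ; done.
Cost = 140×8.0 + 210×10.0 + 180×11.0 = 5200.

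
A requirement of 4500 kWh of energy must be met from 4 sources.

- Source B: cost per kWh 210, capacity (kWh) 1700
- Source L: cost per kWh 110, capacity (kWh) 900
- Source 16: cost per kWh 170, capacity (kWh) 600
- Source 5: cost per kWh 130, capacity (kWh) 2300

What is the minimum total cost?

647000

Use sources in increasing cost order.
Source L at 110: take all 900 kWh → 3600 still needed.
Source 5 at 130: take all 2300 kWh → 1300 still needed.
Source 16 at 170: take all 600 kWh → 700 still needed.
Take 700 from Source B at 210 to finish.
Cost = 900×110 + 2300×130 + 600×170 + 700×210 = 647000.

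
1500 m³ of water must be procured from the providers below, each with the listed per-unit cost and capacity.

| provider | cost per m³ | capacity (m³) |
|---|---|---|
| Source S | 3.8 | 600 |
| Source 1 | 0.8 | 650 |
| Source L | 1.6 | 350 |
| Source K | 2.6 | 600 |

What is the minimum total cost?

2380

Fill from the cheapest provider first.
Take 650 from Source 1 at 0.8 → need 850 more.
Source L (1.6): use full 350 → 500 m³ to go.
Source K (2.6): take the remaining 500 → done.
Source S: unused.
Cost = 650×0.8 + 350×1.6 + 500×2.6 = 2380.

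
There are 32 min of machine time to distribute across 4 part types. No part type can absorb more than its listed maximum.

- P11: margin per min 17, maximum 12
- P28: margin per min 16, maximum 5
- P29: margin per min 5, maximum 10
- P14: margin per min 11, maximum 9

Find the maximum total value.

Order the part types by margin per min: P11 17 > P28 16 > P14 11 > P29 5.
P11 takes 12 to reach its cap of 12 ; 20 left.
P28: +5 to 5 (cap) ; 15 left.
Give P14 9 to hit its cap of 9 ; 6 left.
Only 6 left; P29 takes them to reach 6.
Total = 17×12 + 16×5 + 5×6 + 11×9 = 413.

413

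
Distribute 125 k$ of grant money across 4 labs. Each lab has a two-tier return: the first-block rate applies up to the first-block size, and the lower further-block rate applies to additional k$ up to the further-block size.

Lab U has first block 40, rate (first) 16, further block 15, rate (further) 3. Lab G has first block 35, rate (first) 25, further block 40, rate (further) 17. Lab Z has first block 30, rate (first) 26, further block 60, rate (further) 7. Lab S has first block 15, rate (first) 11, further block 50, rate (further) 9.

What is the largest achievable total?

2655

Rank every tier by rate: Lab Z/T1 26 > Lab G/T1 25 > Lab G/T2 17 > Lab U/T1 16 > Lab S/T1 11 > Lab S/T2 9 > Lab Z/T2 7 > Lab U/T2 3.
Fill Lab Z T1 block (30 at 26) → 95 left.
Fill Lab G T1 block (35 at 25) → 60 left.
Lab G/T2 (17): +40 → 20 left.
20 remain; put them into Lab U T1 at 16.
Total = 26×30 + 25×35 + 17×40 + 16×20 = 2655.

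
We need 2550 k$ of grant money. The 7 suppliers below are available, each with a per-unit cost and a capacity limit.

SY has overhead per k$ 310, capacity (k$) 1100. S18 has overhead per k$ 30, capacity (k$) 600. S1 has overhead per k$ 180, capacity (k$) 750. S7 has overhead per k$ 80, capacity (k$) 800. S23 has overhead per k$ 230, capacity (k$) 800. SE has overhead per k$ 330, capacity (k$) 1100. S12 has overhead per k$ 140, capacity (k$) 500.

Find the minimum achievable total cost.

269000

Fill from the cheapest supplier first.
Take 600 from S18 at 30 ; need 1950 more.
S7 (80): use full 800 ; 1150 k$ to go.
S12 (140): use full 500 ; 650 k$ to go.
Take 650 from S1 at 180 to finish.
S23, SY, SE: unused.
Cost = 600×30 + 800×80 + 500×140 + 650×180 = 269000.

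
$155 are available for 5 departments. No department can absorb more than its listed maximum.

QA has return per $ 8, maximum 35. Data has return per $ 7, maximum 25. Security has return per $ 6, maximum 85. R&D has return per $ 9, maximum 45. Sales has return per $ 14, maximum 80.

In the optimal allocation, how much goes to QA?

Highest return per $ first: Sales 14 > R&D 9 > QA 8 > Data 7 > Security 6.
Sales takes 80 to reach its cap of 80 → 75 left.
R&D: +45 to 45 (cap) → 30 left.
Only 30 left; QA takes them to reach 30.

30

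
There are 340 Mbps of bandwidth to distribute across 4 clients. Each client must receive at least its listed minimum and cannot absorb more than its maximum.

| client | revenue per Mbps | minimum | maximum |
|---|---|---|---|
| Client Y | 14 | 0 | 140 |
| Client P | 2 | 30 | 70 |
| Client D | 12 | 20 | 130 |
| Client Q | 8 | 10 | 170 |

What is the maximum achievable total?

3900

Meeting every minimum uses 0+30+20+10 = 60 Mbps, leaving 280.
Order the clients by revenue per Mbps: Client Y 14 > Client D 12 > Client Q 8 > Client P 2.
Client Y: +140 to 140 (cap) — 140 left.
Give Client D 110 more to hit its cap of 130 — 30 left.
Client Q: +30 (room for 160) → 40. Pool exhausted.
Total = 14×140 + 2×30 + 12×130 + 8×40 = 3900.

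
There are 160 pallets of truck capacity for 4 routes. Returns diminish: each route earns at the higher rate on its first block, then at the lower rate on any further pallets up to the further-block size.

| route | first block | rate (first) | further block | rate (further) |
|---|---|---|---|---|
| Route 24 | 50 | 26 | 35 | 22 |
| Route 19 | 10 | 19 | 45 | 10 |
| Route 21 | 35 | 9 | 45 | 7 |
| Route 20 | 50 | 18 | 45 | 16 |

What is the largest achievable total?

Order all 8 blocks by rate: Route 24/T1 26 > Route 24/T2 22 > Route 19/T1 19 > Route 20/T1 18 > Route 20/T2 16 > Route 19/T2 10 > Route 21/T1 9 > Route 21/T2 7.
Route 24/T1 (26): +50 — 110 left.
Route 24 T2 at 22: fill all 35 — 75 left.
Route 19/T1 (19): +10 — 65 left.
Route 20 T1 at 18: fill all 50 — 15 left.
Route 20 T2 at 16: only 15 left, fill 15.
Total = 26×50 + 22×35 + 19×10 + 18×50 + 16×15 = 3400.

3400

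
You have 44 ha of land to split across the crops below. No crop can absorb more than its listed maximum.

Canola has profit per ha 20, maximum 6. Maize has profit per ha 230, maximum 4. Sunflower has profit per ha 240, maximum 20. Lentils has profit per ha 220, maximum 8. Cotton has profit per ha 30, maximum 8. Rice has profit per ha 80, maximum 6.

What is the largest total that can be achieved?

Order the crops by profit per ha: Sunflower 240 > Maize 230 > Lentils 220 > Rice 80 > Cotton 30 > Canola 20.
Sunflower: +20 to 20 (cap) ; 24 left.
Maize takes 4 to reach its cap of 4 ; 20 left.
Lentils: +8 to 8 (cap) ; 12 left.
Give Rice 6 to hit its cap of 6 ; 6 left.
Cotton has room for 8 but only 6 remain, so it gets 6.
Total = 230×4 + 240×20 + 220×8 + 30×6 + 80×6 = 8140.

8140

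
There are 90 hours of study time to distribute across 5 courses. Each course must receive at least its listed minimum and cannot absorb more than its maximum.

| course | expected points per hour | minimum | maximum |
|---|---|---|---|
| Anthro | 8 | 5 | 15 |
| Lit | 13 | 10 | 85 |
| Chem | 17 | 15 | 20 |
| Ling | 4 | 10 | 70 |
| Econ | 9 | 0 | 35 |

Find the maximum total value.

1135

Meeting every minimum uses 5+10+15+10+0 = 40 hours, leaving 50.
Order the courses by expected points per hour: Chem 17 > Lit 13 > Econ 9 > Anthro 8 > Ling 4.
Give Chem 5 more to hit its cap of 20 ; 45 left.
Only 45 left; Lit takes them to reach 55.
Total = 8×5 + 13×55 + 17×20 + 4×10 = 1135.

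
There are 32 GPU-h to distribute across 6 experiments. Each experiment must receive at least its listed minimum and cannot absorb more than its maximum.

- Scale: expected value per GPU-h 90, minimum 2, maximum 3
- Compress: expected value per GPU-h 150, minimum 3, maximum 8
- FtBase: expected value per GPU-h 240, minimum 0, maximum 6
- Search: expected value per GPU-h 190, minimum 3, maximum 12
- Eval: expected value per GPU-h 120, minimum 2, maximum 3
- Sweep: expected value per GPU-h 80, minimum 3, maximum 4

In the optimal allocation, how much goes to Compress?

7

Meeting every minimum uses 2+3+0+3+2+3 = 13 GPU-h, leaving 19.
Highest expected value per GPU-h first: FtBase 240 > Search 190 > Compress 150 > Eval 120 > Scale 90 > Sweep 80.
FtBase: +6 to 6 (cap) → 13 left.
Give Search 9 more to hit its cap of 12 → 4 left.
Compress: +4 (room for 5) → 7. Pool exhausted.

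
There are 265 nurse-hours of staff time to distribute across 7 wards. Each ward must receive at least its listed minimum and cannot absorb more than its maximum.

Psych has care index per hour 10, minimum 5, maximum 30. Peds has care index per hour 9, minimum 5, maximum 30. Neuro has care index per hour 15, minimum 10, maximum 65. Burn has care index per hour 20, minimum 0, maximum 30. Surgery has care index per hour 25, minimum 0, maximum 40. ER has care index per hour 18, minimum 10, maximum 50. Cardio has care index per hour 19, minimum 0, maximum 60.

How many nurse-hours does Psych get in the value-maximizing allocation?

Meeting every minimum uses 5+5+10+0+0+10+0 = 30 nurse-hours, leaving 235.
Order the wards by care index per hour: Surgery 25 > Burn 20 > Cardio 19 > ER 18 > Neuro 15 > Psych 10 > Peds 9.
Surgery takes 40 more to reach its cap of 40 — 195 left.
Give Burn 30 more to hit its cap of 30 — 165 left.
Cardio: +60 to 60 (cap) — 105 left.
ER takes 40 more to reach its cap of 50 — 65 left.
Neuro: +55 to 65 (cap) — 10 left.
Psych: +10 (room for 25) → 15. Pool exhausted.

15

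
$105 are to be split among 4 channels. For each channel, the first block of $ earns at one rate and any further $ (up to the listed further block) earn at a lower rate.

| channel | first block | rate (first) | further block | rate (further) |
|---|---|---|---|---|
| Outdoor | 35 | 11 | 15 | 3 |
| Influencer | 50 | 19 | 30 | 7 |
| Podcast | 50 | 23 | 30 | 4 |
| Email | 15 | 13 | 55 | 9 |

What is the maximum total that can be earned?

Treat each block as its own option and order by rate: Podcast/first 23 > Influencer/first 19 > Email/first 13 > Outdoor/first 11 > Email/second 9 > Influencer/second 7 > Podcast/second 4 > Outdoor/second 3.
Podcast first at 23: fill all 50 ; 55 left.
Influencer/first (19): +50 ; 5 left.
Email/first: +5 of 15 at 13; pool empty.
Total = 23×50 + 19×50 + 13×5 = 2165.

2165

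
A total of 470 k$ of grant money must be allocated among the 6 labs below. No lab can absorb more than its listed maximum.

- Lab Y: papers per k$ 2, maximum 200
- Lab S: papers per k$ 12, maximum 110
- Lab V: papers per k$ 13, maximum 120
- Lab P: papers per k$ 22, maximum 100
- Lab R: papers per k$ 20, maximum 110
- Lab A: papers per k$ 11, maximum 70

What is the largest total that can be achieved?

7610

Order the labs by papers per k$: Lab P 22 > Lab R 20 > Lab V 13 > Lab S 12 > Lab A 11 > Lab Y 2.
Lab P takes 100 to reach its cap of 100 ; 370 left.
Lab R takes 110 to reach its cap of 110 ; 260 left.
Lab V takes 120 to reach its cap of 120 ; 140 left.
Lab S: +110 to 110 (cap) ; 30 left.
Lab A: +30 (room for 70) → 30. Pool exhausted.
Total = 12×110 + 13×120 + 22×100 + 20×110 + 11×30 = 7610.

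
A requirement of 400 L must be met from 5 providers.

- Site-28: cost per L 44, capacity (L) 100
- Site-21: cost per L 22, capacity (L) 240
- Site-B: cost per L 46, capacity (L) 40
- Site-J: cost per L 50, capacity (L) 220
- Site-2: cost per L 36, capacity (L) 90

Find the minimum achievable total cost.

11600

Use providers in increasing cost order.
Site-21 at 22: take all 240 L → 160 still needed.
Take 90 from Site-2 at 36 → need 70 more.
Take 70 from Site-28 at 44 to finish.
Site-B, Site-J: unused.
Cost = 240×22 + 90×36 + 70×44 = 11600.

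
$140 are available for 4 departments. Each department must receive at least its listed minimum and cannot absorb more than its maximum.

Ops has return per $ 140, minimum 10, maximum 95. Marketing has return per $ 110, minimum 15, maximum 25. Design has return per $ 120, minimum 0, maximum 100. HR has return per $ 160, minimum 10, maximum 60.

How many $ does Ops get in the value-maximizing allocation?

65

Meeting every minimum uses 10+15+0+10 = 35 $, leaving 105.
Highest return per $ first: HR 160 > Ops 140 > Design 120 > Marketing 110.
HR takes 50 more to reach its cap of 60 ; 55 left.
Only 55 left; Ops takes them to reach 65.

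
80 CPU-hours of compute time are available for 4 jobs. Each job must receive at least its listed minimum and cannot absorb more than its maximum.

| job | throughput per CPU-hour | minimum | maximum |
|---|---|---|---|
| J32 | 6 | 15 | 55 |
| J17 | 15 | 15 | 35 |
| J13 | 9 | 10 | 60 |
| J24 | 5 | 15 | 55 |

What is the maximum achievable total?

825

Meeting every minimum uses 15+15+10+15 = 55 CPU-hours, leaving 25.
Highest throughput per CPU-hour first: J17 15 > J13 9 > J32 6 > J24 5.
Give J17 20 more to hit its cap of 35 — 5 left.
J13 has room for 50 more but only 5 remain, so it gets 15.
Total = 6×15 + 15×35 + 9×15 + 5×15 = 825.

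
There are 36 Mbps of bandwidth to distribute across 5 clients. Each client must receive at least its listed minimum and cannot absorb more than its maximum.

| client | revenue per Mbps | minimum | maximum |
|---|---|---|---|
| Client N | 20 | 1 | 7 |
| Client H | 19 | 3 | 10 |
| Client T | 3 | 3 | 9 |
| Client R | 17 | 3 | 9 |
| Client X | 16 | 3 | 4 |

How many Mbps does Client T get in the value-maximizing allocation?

Meeting every minimum uses 1+3+3+3+3 = 13 Mbps, leaving 23.
Rank by revenue per Mbps: Client N 20 > Client H 19 > Client R 17 > Client X 16 > Client T 3.
Give Client N 6 more to hit its cap of 7 ; 17 left.
Client H: +7 to 10 (cap) ; 10 left.
Client R: +6 to 9 (cap) ; 4 left.
Client X: +1 to 4 (cap) ; 3 left.
Client T has room for 6 more but only 3 remain, so it gets 6.

6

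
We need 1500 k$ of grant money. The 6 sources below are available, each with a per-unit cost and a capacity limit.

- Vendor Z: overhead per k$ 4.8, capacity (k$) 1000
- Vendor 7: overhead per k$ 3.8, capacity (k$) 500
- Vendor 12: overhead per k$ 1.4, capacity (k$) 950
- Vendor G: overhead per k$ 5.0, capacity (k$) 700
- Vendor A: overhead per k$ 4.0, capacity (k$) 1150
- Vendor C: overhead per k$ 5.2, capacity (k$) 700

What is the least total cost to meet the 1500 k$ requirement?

Use sources in increasing cost order.
Take 950 from Vendor 12 at 1.4 — need 550 more.
Take 500 from Vendor 7 at 3.8 — need 50 more.
Vendor A (4.0): take the remaining 50 — done.
Vendor Z, Vendor G, Vendor C: unused.
Cost = 950×1.4 + 500×3.8 + 50×4.0 = 3430.

3430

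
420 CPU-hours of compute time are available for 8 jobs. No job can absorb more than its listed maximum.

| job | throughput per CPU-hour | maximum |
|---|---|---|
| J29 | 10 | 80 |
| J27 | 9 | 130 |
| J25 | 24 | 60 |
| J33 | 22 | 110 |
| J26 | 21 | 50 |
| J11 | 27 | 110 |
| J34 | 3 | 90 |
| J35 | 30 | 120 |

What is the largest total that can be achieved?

10850

Order the jobs by throughput per CPU-hour: J35 30 > J11 27 > J25 24 > J33 22 > J26 21 > J29 10 > J27 9 > J34 3.
J35: +120 to 120 (cap) — 300 left.
J11 takes 110 to reach its cap of 110 — 190 left.
Give J25 60 to hit its cap of 60 — 130 left.
J33: +110 to 110 (cap) — 20 left.
J26: +20 (room for 50) → 20. Pool exhausted.
Total = 24×60 + 22×110 + 21×20 + 27×110 + 30×120 = 10850.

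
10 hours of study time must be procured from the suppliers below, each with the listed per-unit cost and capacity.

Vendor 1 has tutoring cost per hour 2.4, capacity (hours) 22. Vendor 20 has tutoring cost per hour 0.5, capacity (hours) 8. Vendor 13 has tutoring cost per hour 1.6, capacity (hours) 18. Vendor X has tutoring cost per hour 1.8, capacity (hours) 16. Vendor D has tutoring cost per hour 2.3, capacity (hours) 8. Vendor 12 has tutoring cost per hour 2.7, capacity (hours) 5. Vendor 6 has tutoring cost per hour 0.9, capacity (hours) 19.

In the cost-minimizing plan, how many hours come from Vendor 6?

Fill from the cheapest supplier first.
Vendor 20 at 0.5: take all 8 hours — 2 still needed.
Vendor 6 at 0.9: take 2 of its 19 — requirement met.
Vendor 13, Vendor X, Vendor D, Vendor 1, Vendor 12: unused.

2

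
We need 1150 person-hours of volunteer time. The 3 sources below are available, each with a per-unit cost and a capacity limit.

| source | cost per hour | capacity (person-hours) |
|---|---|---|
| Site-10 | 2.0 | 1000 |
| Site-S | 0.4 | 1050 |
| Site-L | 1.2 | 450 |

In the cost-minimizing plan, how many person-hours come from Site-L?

Fill from the cheapest source first.
Site-S (0.4): use full 1050 → 100 person-hours to go.
Site-L at 1.2: take 100 of its 450 → requirement met.
Site-10: unused.

100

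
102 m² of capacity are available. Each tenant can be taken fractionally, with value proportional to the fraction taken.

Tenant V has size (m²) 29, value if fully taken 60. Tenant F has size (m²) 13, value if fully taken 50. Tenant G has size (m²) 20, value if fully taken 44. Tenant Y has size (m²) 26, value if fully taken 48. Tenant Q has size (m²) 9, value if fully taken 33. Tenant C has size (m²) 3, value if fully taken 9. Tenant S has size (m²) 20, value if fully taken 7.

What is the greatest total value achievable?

Best value per unit of size first: Tenant F 50/13≈3.85, Tenant Q 33/9≈3.67, Tenant C 9/3≈3, Tenant G 44/20≈2.2, Tenant V 60/29≈2.07, Tenant Y 48/26≈1.85, Tenant S 7/20≈0.35.
Tenant F: take in full, 13 m² for value 50 ; 89 left.
Tenant Q: take in full, 9 m² for value 33 ; 80 left.
All 3 m² of Tenant C fit (value 9) ; 77 remain.
All 20 m² of Tenant G fit (value 44) ; 57 remain.
Tenant V: take in full, 29 m² for value 60 ; 28 left.
Take all of Tenant Y (26 m², value 48) ; 2 m² left.
2 m² left: a 2/20 share of Tenant S gives 7×2/20 = 0.7.
Total value = 244.7.

244.7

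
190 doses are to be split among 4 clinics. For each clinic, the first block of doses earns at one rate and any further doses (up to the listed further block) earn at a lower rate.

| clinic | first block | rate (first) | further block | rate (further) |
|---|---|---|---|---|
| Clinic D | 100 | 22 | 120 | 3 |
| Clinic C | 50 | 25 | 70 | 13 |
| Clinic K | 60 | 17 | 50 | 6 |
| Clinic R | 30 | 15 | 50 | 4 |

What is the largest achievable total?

4130

Order all 8 blocks by rate: Clinic C/T1 25 > Clinic D/T1 22 > Clinic K/T1 17 > Clinic R/T1 15 > Clinic C/T2 13 > Clinic K/T2 6 > Clinic R/T2 4 > Clinic D/T2 3.
Clinic C T1 at 25: fill all 50 → 140 left.
Clinic D T1 at 22: fill all 100 → 40 left.
40 remain; put them into Clinic K T1 at 17.
Total = 25×50 + 22×100 + 17×40 = 4130.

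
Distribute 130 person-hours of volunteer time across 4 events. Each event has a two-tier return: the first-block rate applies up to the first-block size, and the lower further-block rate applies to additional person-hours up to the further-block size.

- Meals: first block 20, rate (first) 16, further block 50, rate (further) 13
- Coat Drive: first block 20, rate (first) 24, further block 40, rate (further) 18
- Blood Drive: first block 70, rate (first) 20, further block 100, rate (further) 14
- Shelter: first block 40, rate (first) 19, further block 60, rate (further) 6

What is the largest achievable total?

2640

Order all 8 blocks by rate: Coat Drive/T1 24 > Blood Drive/T1 20 > Shelter/T1 19 > Coat Drive/T2 18 > Meals/T1 16 > Blood Drive/T2 14 > Meals/T2 13 > Shelter/T2 6.
Coat Drive/T1 (24): +20 → 110 left.
Blood Drive T1 at 20: fill all 70 → 40 left.
Shelter T1 at 19: fill all 40 → 0 left.
Total = 24×20 + 20×70 + 19×40 = 2640.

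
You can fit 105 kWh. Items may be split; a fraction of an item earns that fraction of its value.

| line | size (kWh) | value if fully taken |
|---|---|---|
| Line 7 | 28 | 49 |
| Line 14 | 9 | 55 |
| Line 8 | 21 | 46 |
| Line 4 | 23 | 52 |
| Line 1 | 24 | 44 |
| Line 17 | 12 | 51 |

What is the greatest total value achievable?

276

Best value per unit of size first: Line 14 55/9≈6.11, Line 17 51/12≈4.25, Line 4 52/23≈2.26, Line 8 46/21≈2.19, Line 1 44/24≈1.83, Line 7 49/28≈1.75.
Line 14: take in full, 9 kWh for value 55 — 96 left.
Take all of Line 17 (12 kWh, value 51) — 84 kWh left.
Take all of Line 4 (23 kWh, value 52) — 61 kWh left.
All 21 kWh of Line 8 fit (value 46) — 40 remain.
Take all of Line 1 (24 kWh, value 44) — 16 kWh left.
16 kWh left: a 16/28 share of Line 7 gives 49×16/28 = 28.
Total value = 276.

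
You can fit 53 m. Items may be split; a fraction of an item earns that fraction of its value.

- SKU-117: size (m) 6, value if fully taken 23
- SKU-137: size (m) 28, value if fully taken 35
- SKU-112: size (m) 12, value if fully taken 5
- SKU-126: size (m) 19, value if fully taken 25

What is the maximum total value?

Best value per unit of size first: SKU-117 23/6≈3.83, SKU-126 25/19≈1.32, SKU-137 35/28≈1.25, SKU-112 5/12≈0.417.
SKU-117: take in full, 6 m for value 23 — 47 left.
SKU-126: take in full, 19 m for value 25 — 28 left.
Take all of SKU-137 (28 m, value 35) — 0 m left.
Total value = 83.

83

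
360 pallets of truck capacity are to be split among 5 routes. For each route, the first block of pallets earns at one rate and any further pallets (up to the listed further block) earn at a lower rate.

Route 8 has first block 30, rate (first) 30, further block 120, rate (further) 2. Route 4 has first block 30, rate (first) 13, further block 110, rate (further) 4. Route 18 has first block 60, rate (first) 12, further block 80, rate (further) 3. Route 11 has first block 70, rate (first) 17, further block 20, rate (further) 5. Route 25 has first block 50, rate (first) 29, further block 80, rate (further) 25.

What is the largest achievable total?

Rank every tier by rate: Route 8/first 30 > Route 25/first 29 > Route 25/second 25 > Route 11/first 17 > Route 4/first 13 > Route 18/first 12 > Route 11/second 5 > Route 4/second 4 > Route 18/second 3 > Route 8/second 2.
Route 8/first (30): +30 — 330 left.
Fill Route 25 first block (50 at 29) — 280 left.
Route 25 second at 25: fill all 80 — 200 left.
Fill Route 11 first block (70 at 17) — 130 left.
Route 4 first at 13: fill all 30 — 100 left.
Route 18 first at 12: fill all 60 — 40 left.
Route 11 second at 5: fill all 20 — 20 left.
Route 4/second: +20 of 110 at 4; pool empty.
Total = 30×30 + 29×50 + 25×80 + 17×70 + 13×30 + 12×60 + 5×20 + 4×20 = 6830.

6830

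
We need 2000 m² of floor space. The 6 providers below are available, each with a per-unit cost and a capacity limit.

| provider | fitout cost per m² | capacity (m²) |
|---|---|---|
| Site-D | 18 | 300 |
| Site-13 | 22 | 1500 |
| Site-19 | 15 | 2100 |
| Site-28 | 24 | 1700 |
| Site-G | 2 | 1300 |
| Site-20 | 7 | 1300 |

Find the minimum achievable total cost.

Cheapest first:
Site-G at 2: take all 1300 m² — 700 still needed.
Site-20 at 7: take 700 of its 1300 — requirement met.
Site-19, Site-D, Site-13, Site-28: unused.
Cost = 1300×2 + 700×7 = 7500.

7500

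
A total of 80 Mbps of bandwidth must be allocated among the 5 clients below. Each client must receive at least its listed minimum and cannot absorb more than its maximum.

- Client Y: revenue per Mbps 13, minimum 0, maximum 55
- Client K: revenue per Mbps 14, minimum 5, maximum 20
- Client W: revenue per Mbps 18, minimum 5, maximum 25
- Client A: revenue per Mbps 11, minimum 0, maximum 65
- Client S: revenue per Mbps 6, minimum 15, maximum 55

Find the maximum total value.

Meeting every minimum uses 0+5+5+0+15 = 25 Mbps, leaving 55.
Rank by revenue per Mbps: Client W 18 > Client K 14 > Client Y 13 > Client A 11 > Client S 6.
Client W: +20 to 25 (cap) → 35 left.
Client K: +15 to 20 (cap) → 20 left.
Client Y: +20 (room for 55) → 20. Pool exhausted.
Total = 13×20 + 14×20 + 18×25 + 6×15 = 1080.

1080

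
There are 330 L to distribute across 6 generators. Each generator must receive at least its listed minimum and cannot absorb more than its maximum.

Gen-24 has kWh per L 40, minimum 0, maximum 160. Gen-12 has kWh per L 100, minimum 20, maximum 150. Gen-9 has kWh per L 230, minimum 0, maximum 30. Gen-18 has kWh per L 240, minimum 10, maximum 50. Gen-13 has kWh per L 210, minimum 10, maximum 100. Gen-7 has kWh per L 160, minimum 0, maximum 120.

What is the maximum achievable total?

62100

Meeting every minimum uses 0+20+0+10+10+0 = 40 L, leaving 290.
Rank by kWh per L: Gen-18 240 > Gen-9 230 > Gen-13 210 > Gen-7 160 > Gen-12 100 > Gen-24 40.
Give Gen-18 40 more to hit its cap of 50 ; 250 left.
Give Gen-9 30 more to hit its cap of 30 ; 220 left.
Give Gen-13 90 more to hit its cap of 100 ; 130 left.
Gen-7 takes 120 more to reach its cap of 120 ; 10 left.
Gen-12: +10 (room for 130) → 30. Pool exhausted.
Total = 100×30 + 230×30 + 240×50 + 210×100 + 160×120 = 62100.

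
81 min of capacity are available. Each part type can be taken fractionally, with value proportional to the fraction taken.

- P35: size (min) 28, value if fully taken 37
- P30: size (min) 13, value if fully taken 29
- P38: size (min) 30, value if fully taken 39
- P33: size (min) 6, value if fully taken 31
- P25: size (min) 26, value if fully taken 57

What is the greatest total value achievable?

164.4

Sort by value density: P33 31/6≈5.17, P30 29/13≈2.23, P25 57/26≈2.19, P35 37/28≈1.32, P38 39/30≈1.3.
Take all of P33 (6 min, value 31) — 75 min left.
Take all of P30 (13 min, value 29) — 62 min left.
P25: take in full, 26 min for value 57 — 36 left.
Take all of P35 (28 min, value 37) — 8 min left.
Fill the last 8 min with part of P38: 8/30 of it earns 10.4.
Total value = 164.4.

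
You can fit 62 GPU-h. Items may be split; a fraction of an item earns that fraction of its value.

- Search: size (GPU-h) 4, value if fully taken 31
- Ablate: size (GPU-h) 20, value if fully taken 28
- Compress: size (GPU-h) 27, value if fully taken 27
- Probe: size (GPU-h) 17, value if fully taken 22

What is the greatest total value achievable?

102

Best value per unit of size first: Search 31/4≈7.75, Ablate 28/20≈1.4, Probe 22/17≈1.29, Compress 27/27≈1.
Take all of Search (4 GPU-h, value 31) → 58 GPU-h left.
All 20 GPU-h of Ablate fit (value 28) → 38 remain.
Probe: take in full, 17 GPU-h for value 22 → 21 left.
21 GPU-h left: a 21/27 share of Compress gives 27×21/27 = 21.
Total value = 102.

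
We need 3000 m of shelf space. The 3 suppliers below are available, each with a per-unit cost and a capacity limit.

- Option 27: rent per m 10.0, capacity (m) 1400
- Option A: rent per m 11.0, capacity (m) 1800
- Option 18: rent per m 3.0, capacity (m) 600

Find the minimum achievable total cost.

26800

Fill from the cheapest supplier first.
Take 600 from Option 18 at 3.0 ; need 2400 more.
Take 1400 from Option 27 at 10.0 ; need 1000 more.
Option A at 11.0: take 1000 of its 1800 ; requirement met.
Cost = 600×3.0 + 1400×10.0 + 1000×11.0 = 26800.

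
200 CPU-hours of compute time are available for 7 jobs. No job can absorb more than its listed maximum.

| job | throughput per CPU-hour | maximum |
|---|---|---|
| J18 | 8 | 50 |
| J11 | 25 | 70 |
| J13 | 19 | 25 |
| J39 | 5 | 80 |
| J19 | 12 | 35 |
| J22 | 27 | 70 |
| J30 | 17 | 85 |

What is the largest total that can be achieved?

4710

Rank by throughput per CPU-hour: J22 27 > J11 25 > J13 19 > J30 17 > J19 12 > J18 8 > J39 5.
Give J22 70 to hit its cap of 70 ; 130 left.
J11 takes 70 to reach its cap of 70 ; 60 left.
Give J13 25 to hit its cap of 25 ; 35 left.
J30: +35 (room for 85) → 35. Pool exhausted.
Total = 25×70 + 19×25 + 27×70 + 17×35 = 4710.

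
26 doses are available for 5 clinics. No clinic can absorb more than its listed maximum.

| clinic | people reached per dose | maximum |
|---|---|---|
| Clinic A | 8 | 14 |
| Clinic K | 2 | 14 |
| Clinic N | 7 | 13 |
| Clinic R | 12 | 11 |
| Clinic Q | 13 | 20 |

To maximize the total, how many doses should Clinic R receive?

6

Order the clinics by people reached per dose: Clinic Q 13 > Clinic R 12 > Clinic A 8 > Clinic N 7 > Clinic K 2.
Give Clinic Q 20 to hit its cap of 20 ; 6 left.
Only 6 left; Clinic R takes them to reach 6.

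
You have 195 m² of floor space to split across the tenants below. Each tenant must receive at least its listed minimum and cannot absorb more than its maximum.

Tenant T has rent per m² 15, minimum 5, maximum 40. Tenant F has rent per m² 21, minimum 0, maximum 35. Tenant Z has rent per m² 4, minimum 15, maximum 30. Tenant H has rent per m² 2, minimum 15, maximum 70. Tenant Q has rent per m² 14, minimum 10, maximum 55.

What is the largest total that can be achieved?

Meeting every minimum uses 5+0+15+15+10 = 45 m², leaving 150.
Rank by rent per m²: Tenant F 21 > Tenant T 15 > Tenant Q 14 > Tenant Z 4 > Tenant H 2.
Tenant F: +35 to 35 (cap) → 115 left.
Tenant T takes 35 more to reach its cap of 40 → 80 left.
Give Tenant Q 45 more to hit its cap of 55 → 35 left.
Tenant Z takes 15 more to reach its cap of 30 → 20 left.
Tenant H has room for 55 more but only 20 remain, so it gets 35.
Total = 15×40 + 21×35 + 4×30 + 2×35 + 14×55 = 2295.

2295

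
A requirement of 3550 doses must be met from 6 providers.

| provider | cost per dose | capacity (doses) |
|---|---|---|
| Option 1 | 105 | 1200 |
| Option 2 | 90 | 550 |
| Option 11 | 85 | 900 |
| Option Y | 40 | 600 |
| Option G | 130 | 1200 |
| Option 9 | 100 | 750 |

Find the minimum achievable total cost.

Use providers in increasing cost order.
Option Y (40): use full 600 → 2950 doses to go.
Option 11 (85): use full 900 → 2050 doses to go.
Option 2 (90): use full 550 → 1500 doses to go.
Option 9 at 100: take all 750 doses → 750 still needed.
Take 750 from Option 1 at 105 to finish.
Option G: unused.
Cost = 600×40 + 900×85 + 550×90 + 750×100 + 750×105 = 303750.

303750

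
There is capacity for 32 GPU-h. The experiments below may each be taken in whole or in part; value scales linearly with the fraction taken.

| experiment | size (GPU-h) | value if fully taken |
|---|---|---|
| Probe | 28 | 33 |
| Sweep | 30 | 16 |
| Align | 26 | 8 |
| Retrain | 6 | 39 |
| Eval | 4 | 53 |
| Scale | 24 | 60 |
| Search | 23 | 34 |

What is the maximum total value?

147

Rank by value-to-size ratio: Eval 53/4≈13.2, Retrain 39/6≈6.5, Scale 60/24≈2.5, Search 34/23≈1.48, Probe 33/28≈1.18, Sweep 16/30≈0.533, Align 8/26≈0.308.
Eval: take in full, 4 GPU-h for value 53 ; 28 left.
Retrain: take in full, 6 GPU-h for value 39 ; 22 left.
Only 22 GPU-h remain; take 22/24 of Scale for value 60×22/24 = 55.
Total value = 147.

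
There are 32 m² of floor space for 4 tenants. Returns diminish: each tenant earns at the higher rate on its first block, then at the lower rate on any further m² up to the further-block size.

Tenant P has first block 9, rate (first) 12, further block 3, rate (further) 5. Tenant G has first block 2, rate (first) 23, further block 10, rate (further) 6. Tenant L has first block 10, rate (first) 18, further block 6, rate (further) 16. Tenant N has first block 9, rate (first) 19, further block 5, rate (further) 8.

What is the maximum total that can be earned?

Rank every tier by rate: Tenant G/T1 23 > Tenant N/T1 19 > Tenant L/T1 18 > Tenant L/T2 16 > Tenant P/T1 12 > Tenant N/T2 8 > Tenant G/T2 6 > Tenant P/T2 5.
Tenant G/T1 (23): +2 — 30 left.
Tenant N/T1 (19): +9 — 21 left.
Tenant L/T1 (18): +10 — 11 left.
Tenant L T2 at 16: fill all 6 — 5 left.
Tenant P/T1: +5 of 9 at 12; pool empty.
Total = 23×2 + 19×9 + 18×10 + 16×6 + 12×5 = 553.

553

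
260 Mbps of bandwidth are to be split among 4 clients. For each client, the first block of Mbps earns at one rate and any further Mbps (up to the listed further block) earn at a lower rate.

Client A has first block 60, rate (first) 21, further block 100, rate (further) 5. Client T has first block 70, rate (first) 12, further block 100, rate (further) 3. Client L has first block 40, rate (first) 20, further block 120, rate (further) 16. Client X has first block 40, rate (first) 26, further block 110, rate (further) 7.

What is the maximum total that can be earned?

Order all 8 blocks by rate: Client X/T1 26 > Client A/T1 21 > Client L/T1 20 > Client L/T2 16 > Client T/T1 12 > Client X/T2 7 > Client A/T2 5 > Client T/T2 3.
Client X T1 at 26: fill all 40 ; 220 left.
Fill Client A T1 block (60 at 21) ; 160 left.
Client L T1 at 20: fill all 40 ; 120 left.
Fill Client L T2 block (120 at 16) ; 0 left.
Total = 26×40 + 21×60 + 20×40 + 16×120 = 5020.

5020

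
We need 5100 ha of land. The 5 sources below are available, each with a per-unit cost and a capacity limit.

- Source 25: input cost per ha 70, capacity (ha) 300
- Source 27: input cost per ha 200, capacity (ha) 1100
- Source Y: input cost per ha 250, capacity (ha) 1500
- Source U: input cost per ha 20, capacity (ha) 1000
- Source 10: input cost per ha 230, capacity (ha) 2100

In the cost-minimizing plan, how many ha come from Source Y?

Cheapest first:
Take 1000 from Source U at 20 — need 4100 more.
Source 25 (70): use full 300 — 3800 ha to go.
Source 27 (200): use full 1100 — 2700 ha to go.
Source 10 (230): use full 2100 — 600 ha to go.
Source Y at 250: take 600 of its 1500 — requirement met.

600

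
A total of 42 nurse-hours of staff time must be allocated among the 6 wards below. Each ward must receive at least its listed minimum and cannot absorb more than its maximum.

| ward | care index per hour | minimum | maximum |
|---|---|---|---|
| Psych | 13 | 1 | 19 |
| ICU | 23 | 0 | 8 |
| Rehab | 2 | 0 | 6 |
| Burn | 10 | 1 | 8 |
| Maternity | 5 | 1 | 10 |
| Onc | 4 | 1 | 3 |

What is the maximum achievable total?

Meeting every minimum uses 1+0+0+1+1+1 = 4 nurse-hours, leaving 38.
Order the wards by care index per hour: ICU 23 > Psych 13 > Burn 10 > Maternity 5 > Onc 4 > Rehab 2.
Give ICU 8 more to hit its cap of 8 ; 30 left.
Give Psych 18 more to hit its cap of 19 ; 12 left.
Give Burn 7 more to hit its cap of 8 ; 5 left.
Only 5 left; Maternity takes them to reach 6.
Total = 13×19 + 23×8 + 10×8 + 5×6 + 4×1 = 545.

545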